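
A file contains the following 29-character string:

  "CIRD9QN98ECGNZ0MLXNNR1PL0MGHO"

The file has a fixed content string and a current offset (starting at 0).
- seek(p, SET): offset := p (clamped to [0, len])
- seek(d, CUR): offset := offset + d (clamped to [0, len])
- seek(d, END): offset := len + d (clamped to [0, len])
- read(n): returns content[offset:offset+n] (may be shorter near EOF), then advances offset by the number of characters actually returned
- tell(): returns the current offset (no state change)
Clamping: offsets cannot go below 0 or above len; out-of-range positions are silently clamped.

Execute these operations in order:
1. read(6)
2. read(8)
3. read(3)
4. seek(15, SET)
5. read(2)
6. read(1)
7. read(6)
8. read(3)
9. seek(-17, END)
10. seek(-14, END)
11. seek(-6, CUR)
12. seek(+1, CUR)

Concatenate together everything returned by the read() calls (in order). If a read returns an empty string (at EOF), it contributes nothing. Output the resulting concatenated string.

After 1 (read(6)): returned 'CIRD9Q', offset=6
After 2 (read(8)): returned 'N98ECGNZ', offset=14
After 3 (read(3)): returned '0ML', offset=17
After 4 (seek(15, SET)): offset=15
After 5 (read(2)): returned 'ML', offset=17
After 6 (read(1)): returned 'X', offset=18
After 7 (read(6)): returned 'NNR1PL', offset=24
After 8 (read(3)): returned '0MG', offset=27
After 9 (seek(-17, END)): offset=12
After 10 (seek(-14, END)): offset=15
After 11 (seek(-6, CUR)): offset=9
After 12 (seek(+1, CUR)): offset=10

Answer: CIRD9QN98ECGNZ0MLMLXNNR1PL0MG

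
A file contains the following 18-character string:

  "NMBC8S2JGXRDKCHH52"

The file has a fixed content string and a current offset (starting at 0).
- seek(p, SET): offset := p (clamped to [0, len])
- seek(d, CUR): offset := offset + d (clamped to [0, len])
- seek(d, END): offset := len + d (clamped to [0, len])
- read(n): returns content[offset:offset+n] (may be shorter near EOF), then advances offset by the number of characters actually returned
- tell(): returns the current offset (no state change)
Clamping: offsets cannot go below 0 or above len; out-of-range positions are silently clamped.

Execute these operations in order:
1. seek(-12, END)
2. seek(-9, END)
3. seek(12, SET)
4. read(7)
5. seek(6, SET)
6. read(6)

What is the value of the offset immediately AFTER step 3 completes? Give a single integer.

After 1 (seek(-12, END)): offset=6
After 2 (seek(-9, END)): offset=9
After 3 (seek(12, SET)): offset=12

Answer: 12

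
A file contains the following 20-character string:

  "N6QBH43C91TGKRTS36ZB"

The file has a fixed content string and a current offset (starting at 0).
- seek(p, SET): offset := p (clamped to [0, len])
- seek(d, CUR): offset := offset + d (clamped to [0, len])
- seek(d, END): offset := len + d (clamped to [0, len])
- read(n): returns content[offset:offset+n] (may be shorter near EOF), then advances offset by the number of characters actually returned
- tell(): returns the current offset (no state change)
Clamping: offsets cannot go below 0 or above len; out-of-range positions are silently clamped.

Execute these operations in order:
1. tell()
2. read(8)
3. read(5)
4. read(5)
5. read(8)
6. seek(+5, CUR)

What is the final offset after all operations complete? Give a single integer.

After 1 (tell()): offset=0
After 2 (read(8)): returned 'N6QBH43C', offset=8
After 3 (read(5)): returned '91TGK', offset=13
After 4 (read(5)): returned 'RTS36', offset=18
After 5 (read(8)): returned 'ZB', offset=20
After 6 (seek(+5, CUR)): offset=20

Answer: 20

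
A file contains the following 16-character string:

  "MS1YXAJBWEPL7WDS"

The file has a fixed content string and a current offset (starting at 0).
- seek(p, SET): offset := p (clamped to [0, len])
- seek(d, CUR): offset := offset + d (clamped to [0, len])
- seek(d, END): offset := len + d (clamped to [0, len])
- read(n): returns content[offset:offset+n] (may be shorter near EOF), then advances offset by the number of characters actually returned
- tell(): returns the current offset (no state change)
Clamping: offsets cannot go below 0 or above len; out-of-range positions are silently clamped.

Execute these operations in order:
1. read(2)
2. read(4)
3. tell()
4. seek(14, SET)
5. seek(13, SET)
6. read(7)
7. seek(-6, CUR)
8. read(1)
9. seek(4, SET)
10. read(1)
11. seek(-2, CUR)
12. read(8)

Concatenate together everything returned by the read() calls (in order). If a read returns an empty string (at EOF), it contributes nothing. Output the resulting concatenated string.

Answer: MS1YXAWDSPXYXAJBWEP

Derivation:
After 1 (read(2)): returned 'MS', offset=2
After 2 (read(4)): returned '1YXA', offset=6
After 3 (tell()): offset=6
After 4 (seek(14, SET)): offset=14
After 5 (seek(13, SET)): offset=13
After 6 (read(7)): returned 'WDS', offset=16
After 7 (seek(-6, CUR)): offset=10
After 8 (read(1)): returned 'P', offset=11
After 9 (seek(4, SET)): offset=4
After 10 (read(1)): returned 'X', offset=5
After 11 (seek(-2, CUR)): offset=3
After 12 (read(8)): returned 'YXAJBWEP', offset=11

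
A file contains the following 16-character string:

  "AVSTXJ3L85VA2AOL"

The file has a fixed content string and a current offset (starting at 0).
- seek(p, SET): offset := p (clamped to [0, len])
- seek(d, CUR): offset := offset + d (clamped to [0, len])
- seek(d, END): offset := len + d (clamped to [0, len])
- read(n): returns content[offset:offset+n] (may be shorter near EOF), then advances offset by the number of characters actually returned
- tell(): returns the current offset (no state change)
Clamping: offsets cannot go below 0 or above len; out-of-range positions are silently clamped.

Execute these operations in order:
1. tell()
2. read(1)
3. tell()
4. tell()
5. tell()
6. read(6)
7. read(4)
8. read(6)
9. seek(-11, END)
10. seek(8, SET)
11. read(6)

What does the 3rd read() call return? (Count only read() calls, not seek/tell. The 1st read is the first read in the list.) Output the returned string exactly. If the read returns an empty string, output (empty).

Answer: L85V

Derivation:
After 1 (tell()): offset=0
After 2 (read(1)): returned 'A', offset=1
After 3 (tell()): offset=1
After 4 (tell()): offset=1
After 5 (tell()): offset=1
After 6 (read(6)): returned 'VSTXJ3', offset=7
After 7 (read(4)): returned 'L85V', offset=11
After 8 (read(6)): returned 'A2AOL', offset=16
After 9 (seek(-11, END)): offset=5
After 10 (seek(8, SET)): offset=8
After 11 (read(6)): returned '85VA2A', offset=14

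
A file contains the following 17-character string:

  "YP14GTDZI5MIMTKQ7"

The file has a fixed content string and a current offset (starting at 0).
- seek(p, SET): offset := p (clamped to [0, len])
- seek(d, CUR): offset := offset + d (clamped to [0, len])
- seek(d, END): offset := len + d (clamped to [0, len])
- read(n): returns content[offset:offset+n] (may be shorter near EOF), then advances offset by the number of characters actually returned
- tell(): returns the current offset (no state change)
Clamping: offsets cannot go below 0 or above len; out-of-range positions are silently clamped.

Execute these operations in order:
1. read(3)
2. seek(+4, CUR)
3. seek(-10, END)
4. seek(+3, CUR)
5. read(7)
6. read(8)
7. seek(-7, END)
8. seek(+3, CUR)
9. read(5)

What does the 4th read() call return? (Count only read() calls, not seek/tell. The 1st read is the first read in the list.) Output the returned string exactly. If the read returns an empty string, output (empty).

After 1 (read(3)): returned 'YP1', offset=3
After 2 (seek(+4, CUR)): offset=7
After 3 (seek(-10, END)): offset=7
After 4 (seek(+3, CUR)): offset=10
After 5 (read(7)): returned 'MIMTKQ7', offset=17
After 6 (read(8)): returned '', offset=17
After 7 (seek(-7, END)): offset=10
After 8 (seek(+3, CUR)): offset=13
After 9 (read(5)): returned 'TKQ7', offset=17

Answer: TKQ7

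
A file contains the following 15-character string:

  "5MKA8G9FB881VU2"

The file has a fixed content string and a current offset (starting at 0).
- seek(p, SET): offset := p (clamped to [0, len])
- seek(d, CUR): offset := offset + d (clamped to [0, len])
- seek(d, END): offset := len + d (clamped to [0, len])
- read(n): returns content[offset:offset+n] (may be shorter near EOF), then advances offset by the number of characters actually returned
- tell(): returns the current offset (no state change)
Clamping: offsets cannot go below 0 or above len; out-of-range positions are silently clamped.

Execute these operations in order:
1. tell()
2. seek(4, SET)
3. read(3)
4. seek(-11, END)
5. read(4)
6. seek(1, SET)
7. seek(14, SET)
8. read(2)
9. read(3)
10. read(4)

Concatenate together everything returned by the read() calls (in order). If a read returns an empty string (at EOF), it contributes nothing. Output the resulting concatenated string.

Answer: 8G98G9F2

Derivation:
After 1 (tell()): offset=0
After 2 (seek(4, SET)): offset=4
After 3 (read(3)): returned '8G9', offset=7
After 4 (seek(-11, END)): offset=4
After 5 (read(4)): returned '8G9F', offset=8
After 6 (seek(1, SET)): offset=1
After 7 (seek(14, SET)): offset=14
After 8 (read(2)): returned '2', offset=15
After 9 (read(3)): returned '', offset=15
After 10 (read(4)): returned '', offset=15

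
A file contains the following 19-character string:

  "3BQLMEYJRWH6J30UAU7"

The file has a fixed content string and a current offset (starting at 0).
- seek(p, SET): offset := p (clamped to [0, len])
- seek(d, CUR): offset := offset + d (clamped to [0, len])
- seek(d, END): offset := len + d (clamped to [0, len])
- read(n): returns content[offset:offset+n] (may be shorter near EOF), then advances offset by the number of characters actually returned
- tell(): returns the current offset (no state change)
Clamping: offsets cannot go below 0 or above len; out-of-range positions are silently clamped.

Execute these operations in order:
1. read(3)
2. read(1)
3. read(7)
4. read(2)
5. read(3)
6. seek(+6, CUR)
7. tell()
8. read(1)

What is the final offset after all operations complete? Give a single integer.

Answer: 19

Derivation:
After 1 (read(3)): returned '3BQ', offset=3
After 2 (read(1)): returned 'L', offset=4
After 3 (read(7)): returned 'MEYJRWH', offset=11
After 4 (read(2)): returned '6J', offset=13
After 5 (read(3)): returned '30U', offset=16
After 6 (seek(+6, CUR)): offset=19
After 7 (tell()): offset=19
After 8 (read(1)): returned '', offset=19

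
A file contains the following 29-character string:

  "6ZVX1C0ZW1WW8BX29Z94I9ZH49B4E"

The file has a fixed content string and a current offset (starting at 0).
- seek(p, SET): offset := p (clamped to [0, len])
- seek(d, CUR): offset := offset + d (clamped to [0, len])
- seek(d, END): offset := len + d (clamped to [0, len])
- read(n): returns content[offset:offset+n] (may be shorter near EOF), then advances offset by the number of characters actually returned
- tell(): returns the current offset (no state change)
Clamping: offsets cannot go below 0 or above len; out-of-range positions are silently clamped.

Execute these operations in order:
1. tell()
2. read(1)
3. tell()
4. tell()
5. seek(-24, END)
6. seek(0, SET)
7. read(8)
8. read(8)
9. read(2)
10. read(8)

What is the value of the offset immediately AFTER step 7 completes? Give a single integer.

After 1 (tell()): offset=0
After 2 (read(1)): returned '6', offset=1
After 3 (tell()): offset=1
After 4 (tell()): offset=1
After 5 (seek(-24, END)): offset=5
After 6 (seek(0, SET)): offset=0
After 7 (read(8)): returned '6ZVX1C0Z', offset=8

Answer: 8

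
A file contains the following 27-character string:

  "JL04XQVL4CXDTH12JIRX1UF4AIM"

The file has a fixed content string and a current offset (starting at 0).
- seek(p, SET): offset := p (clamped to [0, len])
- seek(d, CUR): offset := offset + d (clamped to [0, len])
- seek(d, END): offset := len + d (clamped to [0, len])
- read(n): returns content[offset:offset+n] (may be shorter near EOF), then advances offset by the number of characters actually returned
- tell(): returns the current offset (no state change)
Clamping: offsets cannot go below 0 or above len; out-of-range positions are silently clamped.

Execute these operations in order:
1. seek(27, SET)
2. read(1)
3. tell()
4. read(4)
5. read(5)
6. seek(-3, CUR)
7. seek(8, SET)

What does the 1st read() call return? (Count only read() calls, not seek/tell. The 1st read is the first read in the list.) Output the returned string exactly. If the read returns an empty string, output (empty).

After 1 (seek(27, SET)): offset=27
After 2 (read(1)): returned '', offset=27
After 3 (tell()): offset=27
After 4 (read(4)): returned '', offset=27
After 5 (read(5)): returned '', offset=27
After 6 (seek(-3, CUR)): offset=24
After 7 (seek(8, SET)): offset=8

Answer: (empty)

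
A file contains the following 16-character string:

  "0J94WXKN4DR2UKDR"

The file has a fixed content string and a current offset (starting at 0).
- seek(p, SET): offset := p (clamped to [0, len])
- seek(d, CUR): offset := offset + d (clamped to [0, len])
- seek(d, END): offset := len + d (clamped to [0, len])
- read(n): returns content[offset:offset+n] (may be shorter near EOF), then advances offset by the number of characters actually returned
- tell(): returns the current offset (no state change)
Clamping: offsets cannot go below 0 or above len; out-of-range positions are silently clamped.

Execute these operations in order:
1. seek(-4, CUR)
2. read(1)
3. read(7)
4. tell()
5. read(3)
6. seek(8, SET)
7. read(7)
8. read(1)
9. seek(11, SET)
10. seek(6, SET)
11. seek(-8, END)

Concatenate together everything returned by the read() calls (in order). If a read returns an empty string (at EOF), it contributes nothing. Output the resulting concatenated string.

Answer: 0J94WXKN4DR4DR2UKDR

Derivation:
After 1 (seek(-4, CUR)): offset=0
After 2 (read(1)): returned '0', offset=1
After 3 (read(7)): returned 'J94WXKN', offset=8
After 4 (tell()): offset=8
After 5 (read(3)): returned '4DR', offset=11
After 6 (seek(8, SET)): offset=8
After 7 (read(7)): returned '4DR2UKD', offset=15
After 8 (read(1)): returned 'R', offset=16
After 9 (seek(11, SET)): offset=11
After 10 (seek(6, SET)): offset=6
After 11 (seek(-8, END)): offset=8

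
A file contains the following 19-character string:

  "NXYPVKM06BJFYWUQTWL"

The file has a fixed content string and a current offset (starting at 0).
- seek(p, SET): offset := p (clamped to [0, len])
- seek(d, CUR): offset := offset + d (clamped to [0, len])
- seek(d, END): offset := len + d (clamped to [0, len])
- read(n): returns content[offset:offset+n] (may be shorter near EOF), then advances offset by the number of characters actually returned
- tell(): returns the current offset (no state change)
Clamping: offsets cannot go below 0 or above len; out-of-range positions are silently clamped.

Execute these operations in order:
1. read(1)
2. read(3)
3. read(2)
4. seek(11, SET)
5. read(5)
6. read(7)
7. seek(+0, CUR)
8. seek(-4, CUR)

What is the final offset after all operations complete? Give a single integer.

Answer: 15

Derivation:
After 1 (read(1)): returned 'N', offset=1
After 2 (read(3)): returned 'XYP', offset=4
After 3 (read(2)): returned 'VK', offset=6
After 4 (seek(11, SET)): offset=11
After 5 (read(5)): returned 'FYWUQ', offset=16
After 6 (read(7)): returned 'TWL', offset=19
After 7 (seek(+0, CUR)): offset=19
After 8 (seek(-4, CUR)): offset=15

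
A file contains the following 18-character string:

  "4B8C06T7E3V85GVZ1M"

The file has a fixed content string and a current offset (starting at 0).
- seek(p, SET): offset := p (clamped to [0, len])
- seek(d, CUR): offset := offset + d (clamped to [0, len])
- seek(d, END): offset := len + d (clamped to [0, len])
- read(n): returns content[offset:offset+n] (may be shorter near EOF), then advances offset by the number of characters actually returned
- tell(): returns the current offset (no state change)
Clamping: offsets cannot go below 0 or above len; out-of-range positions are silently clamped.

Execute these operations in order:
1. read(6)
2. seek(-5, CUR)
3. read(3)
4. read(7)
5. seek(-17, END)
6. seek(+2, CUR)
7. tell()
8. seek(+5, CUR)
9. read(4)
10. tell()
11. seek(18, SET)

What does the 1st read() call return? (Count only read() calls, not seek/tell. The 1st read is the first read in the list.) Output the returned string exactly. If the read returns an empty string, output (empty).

Answer: 4B8C06

Derivation:
After 1 (read(6)): returned '4B8C06', offset=6
After 2 (seek(-5, CUR)): offset=1
After 3 (read(3)): returned 'B8C', offset=4
After 4 (read(7)): returned '06T7E3V', offset=11
After 5 (seek(-17, END)): offset=1
After 6 (seek(+2, CUR)): offset=3
After 7 (tell()): offset=3
After 8 (seek(+5, CUR)): offset=8
After 9 (read(4)): returned 'E3V8', offset=12
After 10 (tell()): offset=12
After 11 (seek(18, SET)): offset=18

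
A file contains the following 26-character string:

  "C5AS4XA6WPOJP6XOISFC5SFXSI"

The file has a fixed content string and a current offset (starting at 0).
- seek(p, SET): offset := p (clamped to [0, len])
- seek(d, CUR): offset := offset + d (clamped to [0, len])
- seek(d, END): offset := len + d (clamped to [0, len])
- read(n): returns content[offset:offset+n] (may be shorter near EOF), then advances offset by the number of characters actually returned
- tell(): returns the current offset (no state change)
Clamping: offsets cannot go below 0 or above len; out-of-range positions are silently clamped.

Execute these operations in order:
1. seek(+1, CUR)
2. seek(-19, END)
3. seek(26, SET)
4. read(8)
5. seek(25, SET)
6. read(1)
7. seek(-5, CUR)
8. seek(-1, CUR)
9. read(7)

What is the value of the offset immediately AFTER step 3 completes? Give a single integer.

After 1 (seek(+1, CUR)): offset=1
After 2 (seek(-19, END)): offset=7
After 3 (seek(26, SET)): offset=26

Answer: 26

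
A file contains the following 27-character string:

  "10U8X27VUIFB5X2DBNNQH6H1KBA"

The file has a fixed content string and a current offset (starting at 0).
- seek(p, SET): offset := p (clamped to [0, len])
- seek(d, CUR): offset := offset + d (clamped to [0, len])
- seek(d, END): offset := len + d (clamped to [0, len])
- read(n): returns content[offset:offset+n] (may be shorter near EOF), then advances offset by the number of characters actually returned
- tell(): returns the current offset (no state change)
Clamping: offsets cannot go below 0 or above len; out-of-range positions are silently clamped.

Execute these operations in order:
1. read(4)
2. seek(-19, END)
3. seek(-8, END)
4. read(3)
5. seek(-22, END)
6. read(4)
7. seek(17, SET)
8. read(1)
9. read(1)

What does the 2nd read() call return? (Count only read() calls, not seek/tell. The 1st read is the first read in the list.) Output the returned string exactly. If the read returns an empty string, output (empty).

Answer: QH6

Derivation:
After 1 (read(4)): returned '10U8', offset=4
After 2 (seek(-19, END)): offset=8
After 3 (seek(-8, END)): offset=19
After 4 (read(3)): returned 'QH6', offset=22
After 5 (seek(-22, END)): offset=5
After 6 (read(4)): returned '27VU', offset=9
After 7 (seek(17, SET)): offset=17
After 8 (read(1)): returned 'N', offset=18
After 9 (read(1)): returned 'N', offset=19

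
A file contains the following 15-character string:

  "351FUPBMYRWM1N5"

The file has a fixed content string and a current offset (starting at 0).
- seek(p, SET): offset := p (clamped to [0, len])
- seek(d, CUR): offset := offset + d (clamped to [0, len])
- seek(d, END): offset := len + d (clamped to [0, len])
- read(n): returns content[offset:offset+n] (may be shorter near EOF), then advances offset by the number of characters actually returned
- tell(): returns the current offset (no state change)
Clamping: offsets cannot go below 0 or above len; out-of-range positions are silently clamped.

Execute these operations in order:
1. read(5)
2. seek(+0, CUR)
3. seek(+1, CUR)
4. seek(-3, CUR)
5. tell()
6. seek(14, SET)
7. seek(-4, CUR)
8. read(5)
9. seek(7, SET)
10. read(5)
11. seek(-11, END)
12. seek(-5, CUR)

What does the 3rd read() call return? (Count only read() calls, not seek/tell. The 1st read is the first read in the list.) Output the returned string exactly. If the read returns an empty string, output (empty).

After 1 (read(5)): returned '351FU', offset=5
After 2 (seek(+0, CUR)): offset=5
After 3 (seek(+1, CUR)): offset=6
After 4 (seek(-3, CUR)): offset=3
After 5 (tell()): offset=3
After 6 (seek(14, SET)): offset=14
After 7 (seek(-4, CUR)): offset=10
After 8 (read(5)): returned 'WM1N5', offset=15
After 9 (seek(7, SET)): offset=7
After 10 (read(5)): returned 'MYRWM', offset=12
After 11 (seek(-11, END)): offset=4
After 12 (seek(-5, CUR)): offset=0

Answer: MYRWM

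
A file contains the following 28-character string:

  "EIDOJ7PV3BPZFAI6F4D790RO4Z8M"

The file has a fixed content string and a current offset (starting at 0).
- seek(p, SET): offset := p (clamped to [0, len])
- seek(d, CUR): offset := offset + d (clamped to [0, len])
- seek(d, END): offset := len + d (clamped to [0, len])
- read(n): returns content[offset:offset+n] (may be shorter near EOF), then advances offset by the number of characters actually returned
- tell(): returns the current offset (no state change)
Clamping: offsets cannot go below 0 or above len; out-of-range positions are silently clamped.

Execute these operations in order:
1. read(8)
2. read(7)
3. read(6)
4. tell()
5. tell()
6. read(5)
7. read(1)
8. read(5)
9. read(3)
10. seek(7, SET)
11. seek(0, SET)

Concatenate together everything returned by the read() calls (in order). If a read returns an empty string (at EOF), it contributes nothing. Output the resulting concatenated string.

After 1 (read(8)): returned 'EIDOJ7PV', offset=8
After 2 (read(7)): returned '3BPZFAI', offset=15
After 3 (read(6)): returned '6F4D79', offset=21
After 4 (tell()): offset=21
After 5 (tell()): offset=21
After 6 (read(5)): returned '0RO4Z', offset=26
After 7 (read(1)): returned '8', offset=27
After 8 (read(5)): returned 'M', offset=28
After 9 (read(3)): returned '', offset=28
After 10 (seek(7, SET)): offset=7
After 11 (seek(0, SET)): offset=0

Answer: EIDOJ7PV3BPZFAI6F4D790RO4Z8M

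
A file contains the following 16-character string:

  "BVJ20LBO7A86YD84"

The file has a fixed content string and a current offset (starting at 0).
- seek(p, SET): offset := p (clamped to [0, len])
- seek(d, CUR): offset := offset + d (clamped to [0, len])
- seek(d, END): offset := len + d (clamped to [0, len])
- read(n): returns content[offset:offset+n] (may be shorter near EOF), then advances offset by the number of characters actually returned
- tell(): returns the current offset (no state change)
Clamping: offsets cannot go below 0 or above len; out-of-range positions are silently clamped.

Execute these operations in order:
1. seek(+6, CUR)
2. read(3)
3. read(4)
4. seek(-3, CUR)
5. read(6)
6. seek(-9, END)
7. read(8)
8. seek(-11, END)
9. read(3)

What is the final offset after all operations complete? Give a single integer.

Answer: 8

Derivation:
After 1 (seek(+6, CUR)): offset=6
After 2 (read(3)): returned 'BO7', offset=9
After 3 (read(4)): returned 'A86Y', offset=13
After 4 (seek(-3, CUR)): offset=10
After 5 (read(6)): returned '86YD84', offset=16
After 6 (seek(-9, END)): offset=7
After 7 (read(8)): returned 'O7A86YD8', offset=15
After 8 (seek(-11, END)): offset=5
After 9 (read(3)): returned 'LBO', offset=8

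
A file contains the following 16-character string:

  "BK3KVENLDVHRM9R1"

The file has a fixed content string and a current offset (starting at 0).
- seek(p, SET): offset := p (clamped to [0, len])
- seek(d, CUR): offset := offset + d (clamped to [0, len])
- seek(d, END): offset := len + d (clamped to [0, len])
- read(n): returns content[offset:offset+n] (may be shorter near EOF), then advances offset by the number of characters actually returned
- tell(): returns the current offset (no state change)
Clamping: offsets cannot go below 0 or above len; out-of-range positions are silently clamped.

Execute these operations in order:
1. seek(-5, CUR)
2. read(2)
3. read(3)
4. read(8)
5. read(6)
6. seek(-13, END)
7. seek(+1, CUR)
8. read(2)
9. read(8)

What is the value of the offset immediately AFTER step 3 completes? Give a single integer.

After 1 (seek(-5, CUR)): offset=0
After 2 (read(2)): returned 'BK', offset=2
After 3 (read(3)): returned '3KV', offset=5

Answer: 5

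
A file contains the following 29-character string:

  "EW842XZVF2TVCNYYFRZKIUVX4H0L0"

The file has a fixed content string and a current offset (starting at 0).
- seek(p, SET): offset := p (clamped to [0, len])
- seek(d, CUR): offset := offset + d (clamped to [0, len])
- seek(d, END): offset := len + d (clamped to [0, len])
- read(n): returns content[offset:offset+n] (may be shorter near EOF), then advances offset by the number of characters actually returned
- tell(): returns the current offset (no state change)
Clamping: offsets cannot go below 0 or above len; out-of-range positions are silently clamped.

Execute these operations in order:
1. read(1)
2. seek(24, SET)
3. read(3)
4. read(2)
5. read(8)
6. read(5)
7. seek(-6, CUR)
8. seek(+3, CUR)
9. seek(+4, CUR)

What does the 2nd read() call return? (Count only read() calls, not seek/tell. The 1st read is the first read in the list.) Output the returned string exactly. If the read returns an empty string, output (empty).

Answer: 4H0

Derivation:
After 1 (read(1)): returned 'E', offset=1
After 2 (seek(24, SET)): offset=24
After 3 (read(3)): returned '4H0', offset=27
After 4 (read(2)): returned 'L0', offset=29
After 5 (read(8)): returned '', offset=29
After 6 (read(5)): returned '', offset=29
After 7 (seek(-6, CUR)): offset=23
After 8 (seek(+3, CUR)): offset=26
After 9 (seek(+4, CUR)): offset=29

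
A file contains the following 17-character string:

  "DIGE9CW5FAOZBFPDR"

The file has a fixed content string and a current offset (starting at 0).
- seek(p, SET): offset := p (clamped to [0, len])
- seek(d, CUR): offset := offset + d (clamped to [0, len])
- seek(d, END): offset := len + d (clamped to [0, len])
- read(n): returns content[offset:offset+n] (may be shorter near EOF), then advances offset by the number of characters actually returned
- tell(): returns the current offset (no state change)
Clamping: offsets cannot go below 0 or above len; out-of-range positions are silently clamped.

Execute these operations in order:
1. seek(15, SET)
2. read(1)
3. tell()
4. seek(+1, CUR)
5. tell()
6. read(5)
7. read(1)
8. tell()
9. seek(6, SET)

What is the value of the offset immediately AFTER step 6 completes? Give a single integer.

After 1 (seek(15, SET)): offset=15
After 2 (read(1)): returned 'D', offset=16
After 3 (tell()): offset=16
After 4 (seek(+1, CUR)): offset=17
After 5 (tell()): offset=17
After 6 (read(5)): returned '', offset=17

Answer: 17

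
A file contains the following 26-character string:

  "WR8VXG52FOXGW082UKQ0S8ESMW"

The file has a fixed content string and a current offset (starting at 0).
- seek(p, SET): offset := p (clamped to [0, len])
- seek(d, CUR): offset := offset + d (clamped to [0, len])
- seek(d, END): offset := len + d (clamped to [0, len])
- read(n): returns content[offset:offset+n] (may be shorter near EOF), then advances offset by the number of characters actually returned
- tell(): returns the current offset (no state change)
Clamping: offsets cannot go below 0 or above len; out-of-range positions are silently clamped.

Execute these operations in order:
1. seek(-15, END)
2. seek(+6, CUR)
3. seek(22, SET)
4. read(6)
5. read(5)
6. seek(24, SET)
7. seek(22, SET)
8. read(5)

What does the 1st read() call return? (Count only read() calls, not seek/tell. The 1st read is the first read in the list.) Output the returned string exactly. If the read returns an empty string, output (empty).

After 1 (seek(-15, END)): offset=11
After 2 (seek(+6, CUR)): offset=17
After 3 (seek(22, SET)): offset=22
After 4 (read(6)): returned 'ESMW', offset=26
After 5 (read(5)): returned '', offset=26
After 6 (seek(24, SET)): offset=24
After 7 (seek(22, SET)): offset=22
After 8 (read(5)): returned 'ESMW', offset=26

Answer: ESMW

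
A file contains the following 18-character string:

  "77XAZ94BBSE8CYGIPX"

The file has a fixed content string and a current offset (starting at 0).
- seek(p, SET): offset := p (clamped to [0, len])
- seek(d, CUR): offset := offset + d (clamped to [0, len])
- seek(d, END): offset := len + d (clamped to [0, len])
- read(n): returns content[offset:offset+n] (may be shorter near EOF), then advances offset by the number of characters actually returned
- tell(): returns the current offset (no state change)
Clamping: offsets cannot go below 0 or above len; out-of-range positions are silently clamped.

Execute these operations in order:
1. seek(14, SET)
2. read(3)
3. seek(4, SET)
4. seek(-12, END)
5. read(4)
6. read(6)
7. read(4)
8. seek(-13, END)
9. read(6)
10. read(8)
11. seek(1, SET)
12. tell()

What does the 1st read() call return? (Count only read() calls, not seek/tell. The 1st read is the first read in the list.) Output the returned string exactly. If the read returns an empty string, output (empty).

Answer: GIP

Derivation:
After 1 (seek(14, SET)): offset=14
After 2 (read(3)): returned 'GIP', offset=17
After 3 (seek(4, SET)): offset=4
After 4 (seek(-12, END)): offset=6
After 5 (read(4)): returned '4BBS', offset=10
After 6 (read(6)): returned 'E8CYGI', offset=16
After 7 (read(4)): returned 'PX', offset=18
After 8 (seek(-13, END)): offset=5
After 9 (read(6)): returned '94BBSE', offset=11
After 10 (read(8)): returned '8CYGIPX', offset=18
After 11 (seek(1, SET)): offset=1
After 12 (tell()): offset=1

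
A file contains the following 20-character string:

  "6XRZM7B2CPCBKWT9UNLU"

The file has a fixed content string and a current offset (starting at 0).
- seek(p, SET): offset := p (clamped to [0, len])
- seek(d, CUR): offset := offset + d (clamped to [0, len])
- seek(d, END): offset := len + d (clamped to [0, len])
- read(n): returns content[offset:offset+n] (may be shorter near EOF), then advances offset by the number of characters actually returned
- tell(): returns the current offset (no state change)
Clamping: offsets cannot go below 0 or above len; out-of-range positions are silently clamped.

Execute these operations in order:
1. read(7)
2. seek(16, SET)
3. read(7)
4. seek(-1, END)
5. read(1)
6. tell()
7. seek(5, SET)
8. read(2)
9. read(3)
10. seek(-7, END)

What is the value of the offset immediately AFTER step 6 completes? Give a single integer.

After 1 (read(7)): returned '6XRZM7B', offset=7
After 2 (seek(16, SET)): offset=16
After 3 (read(7)): returned 'UNLU', offset=20
After 4 (seek(-1, END)): offset=19
After 5 (read(1)): returned 'U', offset=20
After 6 (tell()): offset=20

Answer: 20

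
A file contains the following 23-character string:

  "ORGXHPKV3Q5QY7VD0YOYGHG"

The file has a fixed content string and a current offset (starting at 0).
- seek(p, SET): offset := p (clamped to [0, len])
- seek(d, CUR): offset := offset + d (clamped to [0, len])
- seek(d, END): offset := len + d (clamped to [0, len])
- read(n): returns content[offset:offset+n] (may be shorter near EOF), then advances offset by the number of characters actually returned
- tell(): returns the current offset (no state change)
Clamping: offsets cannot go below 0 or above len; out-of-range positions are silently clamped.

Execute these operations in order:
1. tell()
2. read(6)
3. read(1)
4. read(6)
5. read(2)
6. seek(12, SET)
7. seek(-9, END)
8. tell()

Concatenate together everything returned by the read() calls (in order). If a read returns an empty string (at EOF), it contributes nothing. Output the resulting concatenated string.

Answer: ORGXHPKV3Q5QY7V

Derivation:
After 1 (tell()): offset=0
After 2 (read(6)): returned 'ORGXHP', offset=6
After 3 (read(1)): returned 'K', offset=7
After 4 (read(6)): returned 'V3Q5QY', offset=13
After 5 (read(2)): returned '7V', offset=15
After 6 (seek(12, SET)): offset=12
After 7 (seek(-9, END)): offset=14
After 8 (tell()): offset=14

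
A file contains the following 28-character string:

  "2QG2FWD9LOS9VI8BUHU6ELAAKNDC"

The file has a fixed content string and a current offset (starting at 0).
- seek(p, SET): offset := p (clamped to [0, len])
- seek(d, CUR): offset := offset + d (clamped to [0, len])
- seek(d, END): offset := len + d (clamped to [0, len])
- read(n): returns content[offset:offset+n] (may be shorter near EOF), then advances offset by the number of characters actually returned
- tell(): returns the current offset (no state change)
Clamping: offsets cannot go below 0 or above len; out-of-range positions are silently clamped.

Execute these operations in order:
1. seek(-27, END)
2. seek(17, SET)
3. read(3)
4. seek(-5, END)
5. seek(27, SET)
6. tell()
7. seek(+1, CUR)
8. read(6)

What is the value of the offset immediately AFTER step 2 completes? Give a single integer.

After 1 (seek(-27, END)): offset=1
After 2 (seek(17, SET)): offset=17

Answer: 17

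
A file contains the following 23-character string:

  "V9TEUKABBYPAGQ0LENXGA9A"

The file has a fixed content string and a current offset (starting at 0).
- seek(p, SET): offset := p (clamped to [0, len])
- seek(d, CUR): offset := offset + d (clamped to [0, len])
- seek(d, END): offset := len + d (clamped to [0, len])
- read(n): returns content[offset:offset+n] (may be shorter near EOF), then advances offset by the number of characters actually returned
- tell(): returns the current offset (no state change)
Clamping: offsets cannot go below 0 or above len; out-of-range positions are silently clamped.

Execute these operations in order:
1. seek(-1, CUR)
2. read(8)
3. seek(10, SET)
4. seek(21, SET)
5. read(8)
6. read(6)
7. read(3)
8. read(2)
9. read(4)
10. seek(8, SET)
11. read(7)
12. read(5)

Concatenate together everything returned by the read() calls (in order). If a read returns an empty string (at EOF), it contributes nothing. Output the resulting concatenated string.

After 1 (seek(-1, CUR)): offset=0
After 2 (read(8)): returned 'V9TEUKAB', offset=8
After 3 (seek(10, SET)): offset=10
After 4 (seek(21, SET)): offset=21
After 5 (read(8)): returned '9A', offset=23
After 6 (read(6)): returned '', offset=23
After 7 (read(3)): returned '', offset=23
After 8 (read(2)): returned '', offset=23
After 9 (read(4)): returned '', offset=23
After 10 (seek(8, SET)): offset=8
After 11 (read(7)): returned 'BYPAGQ0', offset=15
After 12 (read(5)): returned 'LENXG', offset=20

Answer: V9TEUKAB9ABYPAGQ0LENXG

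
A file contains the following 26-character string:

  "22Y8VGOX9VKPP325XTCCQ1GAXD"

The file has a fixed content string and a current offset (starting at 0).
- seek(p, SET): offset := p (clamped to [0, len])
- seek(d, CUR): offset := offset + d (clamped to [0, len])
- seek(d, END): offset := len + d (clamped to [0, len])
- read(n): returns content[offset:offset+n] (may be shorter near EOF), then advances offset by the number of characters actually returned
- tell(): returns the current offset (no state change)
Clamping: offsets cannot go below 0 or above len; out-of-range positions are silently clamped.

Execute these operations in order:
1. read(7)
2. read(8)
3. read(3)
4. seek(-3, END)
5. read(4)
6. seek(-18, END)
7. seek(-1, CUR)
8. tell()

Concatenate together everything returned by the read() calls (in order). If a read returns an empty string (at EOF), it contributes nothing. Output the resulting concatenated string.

After 1 (read(7)): returned '22Y8VGO', offset=7
After 2 (read(8)): returned 'X9VKPP32', offset=15
After 3 (read(3)): returned '5XT', offset=18
After 4 (seek(-3, END)): offset=23
After 5 (read(4)): returned 'AXD', offset=26
After 6 (seek(-18, END)): offset=8
After 7 (seek(-1, CUR)): offset=7
After 8 (tell()): offset=7

Answer: 22Y8VGOX9VKPP325XTAXD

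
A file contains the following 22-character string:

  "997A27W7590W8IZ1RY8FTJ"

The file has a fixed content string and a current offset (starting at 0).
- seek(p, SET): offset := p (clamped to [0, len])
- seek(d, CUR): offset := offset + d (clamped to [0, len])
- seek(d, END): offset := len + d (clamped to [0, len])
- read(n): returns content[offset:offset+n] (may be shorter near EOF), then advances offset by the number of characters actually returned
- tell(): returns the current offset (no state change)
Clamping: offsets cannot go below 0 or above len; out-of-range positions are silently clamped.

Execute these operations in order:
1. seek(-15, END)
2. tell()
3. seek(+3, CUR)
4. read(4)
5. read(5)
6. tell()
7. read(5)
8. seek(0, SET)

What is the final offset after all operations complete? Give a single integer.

Answer: 0

Derivation:
After 1 (seek(-15, END)): offset=7
After 2 (tell()): offset=7
After 3 (seek(+3, CUR)): offset=10
After 4 (read(4)): returned '0W8I', offset=14
After 5 (read(5)): returned 'Z1RY8', offset=19
After 6 (tell()): offset=19
After 7 (read(5)): returned 'FTJ', offset=22
After 8 (seek(0, SET)): offset=0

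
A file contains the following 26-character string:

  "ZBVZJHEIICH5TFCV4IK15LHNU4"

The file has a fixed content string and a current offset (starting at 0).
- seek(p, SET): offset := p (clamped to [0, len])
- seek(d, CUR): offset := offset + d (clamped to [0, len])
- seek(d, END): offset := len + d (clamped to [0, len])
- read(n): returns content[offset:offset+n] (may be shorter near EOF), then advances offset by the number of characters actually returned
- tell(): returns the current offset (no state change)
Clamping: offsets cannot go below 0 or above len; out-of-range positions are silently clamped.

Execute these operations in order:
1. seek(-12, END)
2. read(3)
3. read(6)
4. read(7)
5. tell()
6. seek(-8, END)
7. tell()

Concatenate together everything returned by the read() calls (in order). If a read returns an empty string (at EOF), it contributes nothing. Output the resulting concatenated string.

After 1 (seek(-12, END)): offset=14
After 2 (read(3)): returned 'CV4', offset=17
After 3 (read(6)): returned 'IK15LH', offset=23
After 4 (read(7)): returned 'NU4', offset=26
After 5 (tell()): offset=26
After 6 (seek(-8, END)): offset=18
After 7 (tell()): offset=18

Answer: CV4IK15LHNU4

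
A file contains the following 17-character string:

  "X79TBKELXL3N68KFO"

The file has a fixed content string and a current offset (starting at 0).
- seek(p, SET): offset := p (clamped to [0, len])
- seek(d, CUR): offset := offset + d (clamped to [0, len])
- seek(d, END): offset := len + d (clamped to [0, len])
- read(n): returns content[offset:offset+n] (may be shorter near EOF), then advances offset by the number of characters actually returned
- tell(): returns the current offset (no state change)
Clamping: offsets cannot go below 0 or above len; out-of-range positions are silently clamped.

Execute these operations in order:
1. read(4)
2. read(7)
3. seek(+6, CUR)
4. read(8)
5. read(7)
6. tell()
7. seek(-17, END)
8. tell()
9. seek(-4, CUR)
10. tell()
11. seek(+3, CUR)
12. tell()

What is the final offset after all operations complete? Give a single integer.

Answer: 3

Derivation:
After 1 (read(4)): returned 'X79T', offset=4
After 2 (read(7)): returned 'BKELXL3', offset=11
After 3 (seek(+6, CUR)): offset=17
After 4 (read(8)): returned '', offset=17
After 5 (read(7)): returned '', offset=17
After 6 (tell()): offset=17
After 7 (seek(-17, END)): offset=0
After 8 (tell()): offset=0
After 9 (seek(-4, CUR)): offset=0
After 10 (tell()): offset=0
After 11 (seek(+3, CUR)): offset=3
After 12 (tell()): offset=3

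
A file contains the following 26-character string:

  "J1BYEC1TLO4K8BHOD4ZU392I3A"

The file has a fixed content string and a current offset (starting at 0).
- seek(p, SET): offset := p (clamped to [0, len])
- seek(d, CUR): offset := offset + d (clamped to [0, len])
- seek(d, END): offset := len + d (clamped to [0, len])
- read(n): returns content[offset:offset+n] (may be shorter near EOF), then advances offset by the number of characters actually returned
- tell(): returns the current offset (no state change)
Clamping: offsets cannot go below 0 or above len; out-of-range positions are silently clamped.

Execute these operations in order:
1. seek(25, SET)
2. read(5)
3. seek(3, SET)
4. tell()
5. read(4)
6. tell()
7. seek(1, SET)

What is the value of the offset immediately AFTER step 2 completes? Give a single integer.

Answer: 26

Derivation:
After 1 (seek(25, SET)): offset=25
After 2 (read(5)): returned 'A', offset=26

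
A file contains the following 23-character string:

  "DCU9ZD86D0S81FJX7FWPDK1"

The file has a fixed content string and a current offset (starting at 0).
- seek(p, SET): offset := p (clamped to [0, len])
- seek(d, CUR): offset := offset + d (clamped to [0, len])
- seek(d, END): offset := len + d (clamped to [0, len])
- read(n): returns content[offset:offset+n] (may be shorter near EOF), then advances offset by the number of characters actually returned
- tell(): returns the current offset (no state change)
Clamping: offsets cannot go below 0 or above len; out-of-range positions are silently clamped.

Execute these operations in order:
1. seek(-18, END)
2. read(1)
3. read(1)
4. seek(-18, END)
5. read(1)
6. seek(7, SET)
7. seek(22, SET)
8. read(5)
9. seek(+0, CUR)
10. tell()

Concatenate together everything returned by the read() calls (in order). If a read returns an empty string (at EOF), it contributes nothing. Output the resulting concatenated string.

After 1 (seek(-18, END)): offset=5
After 2 (read(1)): returned 'D', offset=6
After 3 (read(1)): returned '8', offset=7
After 4 (seek(-18, END)): offset=5
After 5 (read(1)): returned 'D', offset=6
After 6 (seek(7, SET)): offset=7
After 7 (seek(22, SET)): offset=22
After 8 (read(5)): returned '1', offset=23
After 9 (seek(+0, CUR)): offset=23
After 10 (tell()): offset=23

Answer: D8D1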